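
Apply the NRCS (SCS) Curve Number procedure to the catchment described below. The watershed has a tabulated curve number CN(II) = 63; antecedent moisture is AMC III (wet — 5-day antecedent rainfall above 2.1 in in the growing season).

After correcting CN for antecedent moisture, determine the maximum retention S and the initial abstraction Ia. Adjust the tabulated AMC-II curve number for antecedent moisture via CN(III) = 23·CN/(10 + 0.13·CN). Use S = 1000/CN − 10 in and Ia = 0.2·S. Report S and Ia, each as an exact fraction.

Wet (AMC III): CN(III) = 23·63/(10 + 0.13·63) = 1449/(1819/100) = 144900/1819 ≈ 79.659
S = 1000/(144900/1819) − 10 = 3700/1449 in ≈ 2.553 in
Ia = 0.2·(3700/1449) = 740/1449 in ≈ 0.511 in

S = 3700/1449 in ≈ 2.553 in; Ia = 740/1449 in ≈ 0.511 in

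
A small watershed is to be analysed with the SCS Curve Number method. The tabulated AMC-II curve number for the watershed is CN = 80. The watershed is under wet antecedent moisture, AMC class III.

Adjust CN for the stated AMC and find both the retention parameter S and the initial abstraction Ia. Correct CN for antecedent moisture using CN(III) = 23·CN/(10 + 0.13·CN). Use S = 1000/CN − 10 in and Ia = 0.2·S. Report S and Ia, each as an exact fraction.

CN(III) from CN(II)=80: (23·80)/(10 + 0.13·80) = 4600/51 ≈ 90.196
Max retention: S = 1000/(4600/51) − 10 = 25/23 in (≈ 1.087 in)
Ia = 0.2·(25/23) = 5/23 in ≈ 0.217 in

S = 25/23 in ≈ 1.087 in; Ia = 5/23 in ≈ 0.217 in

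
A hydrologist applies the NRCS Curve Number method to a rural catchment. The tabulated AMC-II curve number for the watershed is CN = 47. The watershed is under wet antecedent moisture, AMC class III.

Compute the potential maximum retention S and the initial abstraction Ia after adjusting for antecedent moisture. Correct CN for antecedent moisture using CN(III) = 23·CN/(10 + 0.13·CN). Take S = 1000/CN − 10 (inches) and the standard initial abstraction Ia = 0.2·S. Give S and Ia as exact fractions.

S = 5300/1081 in ≈ 4.903 in; Ia = 1060/1081 in ≈ 0.981 in

CN(III) from CN(II)=47: (23·47)/(10 + 0.13·47) = 108100/1611 ≈ 67.101
Max retention: S = 1000/(108100/1611) − 10 = 5300/1081 in (≈ 4.903 in)
Initial abstraction Ia = S/5 = (5300/1081)/5 = 1060/1081 ≈ 0.981 in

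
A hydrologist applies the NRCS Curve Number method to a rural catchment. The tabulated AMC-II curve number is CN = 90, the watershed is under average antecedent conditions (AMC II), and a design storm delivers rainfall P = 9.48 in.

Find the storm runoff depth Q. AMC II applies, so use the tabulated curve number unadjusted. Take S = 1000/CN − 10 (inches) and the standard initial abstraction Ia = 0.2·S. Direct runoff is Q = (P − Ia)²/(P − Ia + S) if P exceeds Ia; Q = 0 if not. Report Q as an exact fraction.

AMC II — tabulated CN = 90 applies directly.
Max retention: S = 1000/90 − 10 = 10/9 in (≈ 1.111 in)
Initial abstraction Ia = S/5 = (10/9)/5 = 2/9 ≈ 0.222 in
Since P=9.480 > Ia=0.222: effective rainfall P−Ia = 2083/225 in
Q = (2083/225)²/((2083/225) + 10/9) = (4338889/50625)/(2333/225) = 4338889/524925 in ≈ 8.266 in

Q = 4338889/524925 in ≈ 8.266 in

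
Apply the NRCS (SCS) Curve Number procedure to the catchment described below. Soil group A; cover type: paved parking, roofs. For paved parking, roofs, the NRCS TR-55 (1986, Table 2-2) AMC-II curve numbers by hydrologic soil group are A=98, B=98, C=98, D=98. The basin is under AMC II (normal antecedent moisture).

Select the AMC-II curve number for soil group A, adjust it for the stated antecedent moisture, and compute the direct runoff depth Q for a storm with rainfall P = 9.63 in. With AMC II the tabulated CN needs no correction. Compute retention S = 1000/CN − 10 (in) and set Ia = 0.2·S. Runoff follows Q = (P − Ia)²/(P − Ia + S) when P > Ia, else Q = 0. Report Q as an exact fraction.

NRCS table: paved parking, roofs, soil group A → CN(II) = 98
AMC II — tabulated CN = 98 applies directly.
S = 1000/98 − 10 = 10/49 in ≈ 0.204 in
Ia = 0.2·(10/49) = 2/49 in ≈ 0.041 in
P − Ia = 9.630 − 0.041 = 46987/4900 ≈ 9.589 in (> 0, runoff occurs)
Q = (46987/4900)²/((46987/4900) + 10/49) = (2207778169/24010000)/(47987/4900) = 2207778169/235136300 in ≈ 9.389 in

Q = 2207778169/235136300 in ≈ 9.389 in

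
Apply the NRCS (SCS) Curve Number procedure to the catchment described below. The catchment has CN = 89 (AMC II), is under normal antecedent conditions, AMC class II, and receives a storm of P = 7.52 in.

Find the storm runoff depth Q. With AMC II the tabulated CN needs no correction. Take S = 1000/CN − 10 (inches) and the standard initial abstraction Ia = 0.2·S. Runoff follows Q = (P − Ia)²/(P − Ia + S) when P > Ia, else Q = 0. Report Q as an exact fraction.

Q = 65464281/10530925 in ≈ 6.216 in

AMC II — tabulated CN = 89 applies directly.
S = 1000/89 − 10 = 110/89 in ≈ 1.236 in
Initial abstraction Ia = S/5 = (110/89)/5 = 22/89 ≈ 0.247 in
Excess rainfall: 7.520 − 0.247 = 7.273 in; P > Ia so Q > 0
Runoff Q = (P−Ia)²/(P−Ia+S) = (7.273)²/(7.273+1.236) = 65464281/10530925 ≈ 6.216 in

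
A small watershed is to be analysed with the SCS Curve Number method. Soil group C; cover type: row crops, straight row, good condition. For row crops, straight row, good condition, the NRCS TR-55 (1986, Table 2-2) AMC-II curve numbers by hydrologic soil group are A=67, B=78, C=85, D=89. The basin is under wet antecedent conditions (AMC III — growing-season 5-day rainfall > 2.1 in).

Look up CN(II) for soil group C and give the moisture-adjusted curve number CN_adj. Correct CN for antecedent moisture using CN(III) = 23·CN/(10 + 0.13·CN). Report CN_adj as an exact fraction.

NRCS table: row crops, straight row, good condition, soil group C → CN(II) = 85
CN(III) from CN(II)=85: (23·85)/(10 + 0.13·85) = 39100/421 ≈ 92.874

CN_adj = 39100/421 ≈ 92.874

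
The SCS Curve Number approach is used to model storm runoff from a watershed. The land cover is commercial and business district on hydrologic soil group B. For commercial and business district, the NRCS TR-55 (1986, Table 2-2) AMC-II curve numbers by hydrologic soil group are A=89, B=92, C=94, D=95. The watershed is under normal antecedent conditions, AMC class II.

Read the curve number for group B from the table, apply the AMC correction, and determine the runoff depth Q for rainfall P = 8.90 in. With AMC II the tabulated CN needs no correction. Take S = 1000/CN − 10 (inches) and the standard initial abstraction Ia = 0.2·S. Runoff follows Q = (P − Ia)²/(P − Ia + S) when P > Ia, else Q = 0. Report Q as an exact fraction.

Q = 4028049/507610 in ≈ 7.935 in

NRCS table: commercial and business district, soil group B → CN(II) = 92
Average conditions: CN = 92 (no AMC adjustment).
Retention S: 1000/CN − 10 with CN=92.000 → S = 20/23 ≈ 0.870 in
Initial abstraction Ia = S/5 = (20/23)/5 = 4/23 ≈ 0.174 in
Excess rainfall: 8.900 − 0.174 = 8.726 in; P > Ia so Q > 0
Runoff Q = (P−Ia)²/(P−Ia+S) = (8.726)²/(8.726+0.870) = 4028049/507610 ≈ 7.935 in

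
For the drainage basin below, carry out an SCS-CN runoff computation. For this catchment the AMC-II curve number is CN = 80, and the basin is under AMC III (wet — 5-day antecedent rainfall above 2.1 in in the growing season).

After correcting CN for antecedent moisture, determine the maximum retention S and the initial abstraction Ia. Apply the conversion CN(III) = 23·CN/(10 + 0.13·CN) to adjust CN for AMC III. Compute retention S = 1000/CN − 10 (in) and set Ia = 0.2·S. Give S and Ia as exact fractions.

S = 25/23 in ≈ 1.087 in; Ia = 5/23 in ≈ 0.217 in

Wet (AMC III): CN(III) = 23·80/(10 + 0.13·80) = 1840/(102/5) = 4600/51 ≈ 90.196
Max retention: S = 1000/(4600/51) − 10 = 25/23 in (≈ 1.087 in)
Ia = 0.2S: 0.2·1.087 = 0.217 in (exactly 5/23)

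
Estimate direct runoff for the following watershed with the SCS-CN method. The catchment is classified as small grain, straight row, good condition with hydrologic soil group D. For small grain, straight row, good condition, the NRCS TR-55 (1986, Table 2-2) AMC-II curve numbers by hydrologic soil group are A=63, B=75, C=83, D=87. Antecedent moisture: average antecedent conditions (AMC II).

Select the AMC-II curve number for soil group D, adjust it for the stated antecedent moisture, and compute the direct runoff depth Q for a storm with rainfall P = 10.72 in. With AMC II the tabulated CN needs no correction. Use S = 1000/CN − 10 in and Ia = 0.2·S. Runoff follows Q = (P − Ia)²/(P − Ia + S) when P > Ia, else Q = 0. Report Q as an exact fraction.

Q = 128436889/14091825 in ≈ 9.114 in

NRCS table: small grain, straight row, good condition, soil group D → CN(II) = 87
CN(II) = 87; AMC II needs no correction.
Max retention: S = 1000/87 − 10 = 130/87 in (≈ 1.494 in)
Initial abstraction Ia = S/5 = (130/87)/5 = 26/87 ≈ 0.299 in
Since P=10.720 > Ia=0.299: effective rainfall P−Ia = 22666/2175 in
Q = (22666/2175)²/((22666/2175) + 130/87) = (513747556/4730625)/(25916/2175) = 128436889/14091825 in ≈ 9.114 in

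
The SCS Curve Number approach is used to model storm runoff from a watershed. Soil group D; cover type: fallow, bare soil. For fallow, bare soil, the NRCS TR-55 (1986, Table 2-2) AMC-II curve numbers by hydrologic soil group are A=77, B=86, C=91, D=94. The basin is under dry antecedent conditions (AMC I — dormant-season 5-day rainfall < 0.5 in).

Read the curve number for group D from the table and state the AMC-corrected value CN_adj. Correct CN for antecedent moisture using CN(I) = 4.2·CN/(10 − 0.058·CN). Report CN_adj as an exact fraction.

CN_adj = 32900/379 ≈ 86.807

NRCS table: fallow, bare soil, soil group D → CN(II) = 94
Adjust CN=94 to AMC I: 4.2·94/(10 − 0.058·94) → (1974/5) ÷ (1137/250) = 32900/379 ≈ 86.807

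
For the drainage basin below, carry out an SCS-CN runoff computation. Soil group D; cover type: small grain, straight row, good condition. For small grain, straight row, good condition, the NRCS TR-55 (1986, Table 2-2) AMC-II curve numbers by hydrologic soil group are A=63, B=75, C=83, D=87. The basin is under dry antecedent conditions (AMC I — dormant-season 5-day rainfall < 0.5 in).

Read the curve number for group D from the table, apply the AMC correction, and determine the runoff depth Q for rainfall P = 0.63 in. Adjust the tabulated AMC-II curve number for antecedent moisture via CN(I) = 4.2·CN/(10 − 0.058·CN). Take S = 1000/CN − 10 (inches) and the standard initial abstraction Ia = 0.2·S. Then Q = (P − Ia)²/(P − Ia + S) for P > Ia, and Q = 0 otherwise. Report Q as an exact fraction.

NRCS table: small grain, straight row, good condition, soil group D → CN(II) = 87
Adjust CN=87 to AMC I: 4.2·87/(10 − 0.058·87) → (1827/5) ÷ (2477/500) = 182700/2477 ≈ 73.759
Max retention: S = 1000/(182700/2477) − 10 = 6500/1827 in (≈ 3.558 in)
Ia = 0.2S: 0.2·3.558 = 0.712 in (exactly 1300/1827)
P = 0.630 ≤ Ia = 0.712 in: entire storm abstracted, Q = 0.

Q = 0 in ≈ 0.000 in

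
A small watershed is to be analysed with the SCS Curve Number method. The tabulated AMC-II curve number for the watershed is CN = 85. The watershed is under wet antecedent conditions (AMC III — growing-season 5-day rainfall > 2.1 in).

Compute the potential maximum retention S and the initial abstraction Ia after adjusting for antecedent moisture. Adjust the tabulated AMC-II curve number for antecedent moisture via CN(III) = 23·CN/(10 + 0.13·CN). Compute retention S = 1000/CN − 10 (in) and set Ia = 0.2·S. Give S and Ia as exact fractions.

S = 300/391 in ≈ 0.767 in; Ia = 60/391 in ≈ 0.153 in

CN(III) from CN(II)=85: (23·85)/(10 + 0.13·85) = 39100/421 ≈ 92.874
Max retention: S = 1000/(39100/421) − 10 = 300/391 in (≈ 0.767 in)
Initial abstraction Ia = S/5 = (300/391)/5 = 60/391 ≈ 0.153 in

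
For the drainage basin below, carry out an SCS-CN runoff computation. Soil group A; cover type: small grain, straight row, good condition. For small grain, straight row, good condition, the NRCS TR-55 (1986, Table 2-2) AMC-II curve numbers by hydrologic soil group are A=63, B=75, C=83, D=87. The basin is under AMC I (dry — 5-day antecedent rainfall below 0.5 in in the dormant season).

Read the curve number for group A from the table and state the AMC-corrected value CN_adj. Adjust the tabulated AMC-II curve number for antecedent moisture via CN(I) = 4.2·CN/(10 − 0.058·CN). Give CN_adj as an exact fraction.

CN_adj = 132300/3173 ≈ 41.696

NRCS table: small grain, straight row, good condition, soil group A → CN(II) = 63
Dry (AMC I): CN(I) = 4.2·63/(10 − 0.058·63) = (1323/5)/(3173/500) = 132300/3173 ≈ 41.696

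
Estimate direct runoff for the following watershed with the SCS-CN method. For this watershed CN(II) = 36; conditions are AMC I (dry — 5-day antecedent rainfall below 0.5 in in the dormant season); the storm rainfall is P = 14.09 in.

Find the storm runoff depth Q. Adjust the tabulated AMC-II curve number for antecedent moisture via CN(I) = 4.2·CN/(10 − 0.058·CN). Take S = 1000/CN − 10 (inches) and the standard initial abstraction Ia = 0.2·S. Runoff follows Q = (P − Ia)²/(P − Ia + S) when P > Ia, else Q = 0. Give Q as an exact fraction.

Q = 11299902601/17129088900 in ≈ 0.660 in

CN(I) from CN(II)=36: (4.2·36)/(10 − 0.058·36) = 18900/989 ≈ 19.110
Max retention: S = 1000/(18900/989) − 10 = 8000/189 in (≈ 42.328 in)
Ia = 0.2·(8000/189) = 1600/189 in ≈ 8.466 in
Excess rainfall: 14.090 − 8.466 = 5.624 in; P > Ia so Q > 0
Q = (106301/18900)²/((106301/18900) + 8000/189) = (11299902601/357210000)/(906301/18900) = 11299902601/17129088900 in ≈ 0.660 in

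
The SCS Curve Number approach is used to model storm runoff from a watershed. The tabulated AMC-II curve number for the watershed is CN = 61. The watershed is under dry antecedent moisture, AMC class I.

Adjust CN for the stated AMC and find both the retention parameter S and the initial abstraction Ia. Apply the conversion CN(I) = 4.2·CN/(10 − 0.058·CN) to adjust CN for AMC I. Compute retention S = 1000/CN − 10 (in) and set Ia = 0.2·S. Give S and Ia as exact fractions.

S = 6500/427 in ≈ 15.222 in; Ia = 1300/427 in ≈ 3.044 in

Adjust CN=61 to AMC I: 4.2·61/(10 − 0.058·61) → (1281/5) ÷ (3231/500) = 42700/1077 ≈ 39.647
S = 1000/(42700/1077) − 10 = 6500/427 in ≈ 15.222 in
Initial abstraction Ia = S/5 = (6500/427)/5 = 1300/427 ≈ 3.044 in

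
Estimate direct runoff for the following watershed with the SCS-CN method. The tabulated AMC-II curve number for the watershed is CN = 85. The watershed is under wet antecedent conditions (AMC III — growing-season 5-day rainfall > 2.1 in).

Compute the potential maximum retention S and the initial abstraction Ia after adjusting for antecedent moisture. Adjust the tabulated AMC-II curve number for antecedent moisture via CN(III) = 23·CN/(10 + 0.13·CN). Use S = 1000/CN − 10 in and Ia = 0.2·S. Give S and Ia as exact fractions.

S = 300/391 in ≈ 0.767 in; Ia = 60/391 in ≈ 0.153 in

CN(III) from CN(II)=85: (23·85)/(10 + 0.13·85) = 39100/421 ≈ 92.874
S = 1000/(39100/421) − 10 = 300/391 in ≈ 0.767 in
Initial abstraction Ia = S/5 = (300/391)/5 = 60/391 ≈ 0.153 in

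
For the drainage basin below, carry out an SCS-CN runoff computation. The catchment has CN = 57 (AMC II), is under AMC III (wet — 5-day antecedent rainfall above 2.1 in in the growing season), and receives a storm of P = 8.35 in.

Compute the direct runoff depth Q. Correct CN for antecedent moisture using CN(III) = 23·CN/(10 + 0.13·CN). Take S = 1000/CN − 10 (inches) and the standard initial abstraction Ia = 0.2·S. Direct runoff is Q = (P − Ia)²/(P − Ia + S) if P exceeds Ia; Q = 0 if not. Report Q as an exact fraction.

CN(III) from CN(II)=57: (23·57)/(10 + 0.13·57) = 131100/1741 ≈ 75.302
Max retention: S = 1000/(131100/1741) − 10 = 4300/1311 in (≈ 3.280 in)
Initial abstraction Ia = S/5 = (4300/1311)/5 = 860/1311 ≈ 0.656 in
Excess rainfall: 8.350 − 0.656 = 7.694 in; P > Ia so Q > 0
Q: (201737/26220)² ÷ (287737/26220) = 40697817169/7544464140 in (≈ 5.394 in)

Q = 40697817169/7544464140 in ≈ 5.394 in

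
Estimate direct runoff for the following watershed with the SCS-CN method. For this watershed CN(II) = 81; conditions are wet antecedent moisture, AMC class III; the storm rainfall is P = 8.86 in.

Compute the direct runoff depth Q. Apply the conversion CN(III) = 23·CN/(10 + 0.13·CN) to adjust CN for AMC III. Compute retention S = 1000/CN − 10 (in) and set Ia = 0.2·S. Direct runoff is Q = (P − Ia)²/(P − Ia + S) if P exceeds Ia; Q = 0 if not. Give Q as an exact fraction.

Wet (AMC III): CN(III) = 23·81/(10 + 0.13·81) = 1863/(2053/100) = 186300/2053 ≈ 90.745
Retention S: 1000/CN − 10 with CN=90.745 → S = 1900/1863 ≈ 1.020 in
Ia = 0.2·(1900/1863) = 380/1863 in ≈ 0.204 in
P − Ia = 8.860 − 0.204 = 806309/93150 ≈ 8.656 in (> 0, runoff occurs)
Q = (806309/93150)²/((806309/93150) + 1900/1863) = (650134203481/8676922500)/(901309/93150) = 650134203481/83956933350 in ≈ 7.744 in

Q = 650134203481/83956933350 in ≈ 7.744 in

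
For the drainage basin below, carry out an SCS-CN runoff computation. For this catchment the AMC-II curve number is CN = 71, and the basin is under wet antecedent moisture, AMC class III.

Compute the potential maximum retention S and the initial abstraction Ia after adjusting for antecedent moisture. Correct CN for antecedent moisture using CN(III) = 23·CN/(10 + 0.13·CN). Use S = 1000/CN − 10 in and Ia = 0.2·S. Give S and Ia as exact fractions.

S = 2900/1633 in ≈ 1.776 in; Ia = 580/1633 in ≈ 0.355 in

CN(III) from CN(II)=71: (23·71)/(10 + 0.13·71) = 163300/1923 ≈ 84.919
S = 1000/(163300/1923) − 10 = 2900/1633 in ≈ 1.776 in
Initial abstraction Ia = S/5 = (2900/1633)/5 = 580/1633 ≈ 0.355 in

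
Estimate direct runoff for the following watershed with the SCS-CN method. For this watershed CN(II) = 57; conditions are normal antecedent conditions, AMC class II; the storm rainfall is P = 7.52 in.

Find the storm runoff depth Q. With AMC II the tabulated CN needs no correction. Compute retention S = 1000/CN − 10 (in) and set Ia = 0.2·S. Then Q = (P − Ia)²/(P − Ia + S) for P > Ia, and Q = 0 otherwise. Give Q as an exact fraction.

CN(II) = 57; AMC II needs no correction.
Max retention: S = 1000/57 − 10 = 430/57 in (≈ 7.544 in)
Ia = 0.2S: 0.2·7.544 = 1.509 in (exactly 86/57)
Since P=7.520 > Ia=1.509: effective rainfall P−Ia = 8566/1425 in
Runoff Q = (P−Ia)²/(P−Ia+S) = (6.011)²/(6.011+7.544) = 18344089/6881325 ≈ 2.666 in

Q = 18344089/6881325 in ≈ 2.666 in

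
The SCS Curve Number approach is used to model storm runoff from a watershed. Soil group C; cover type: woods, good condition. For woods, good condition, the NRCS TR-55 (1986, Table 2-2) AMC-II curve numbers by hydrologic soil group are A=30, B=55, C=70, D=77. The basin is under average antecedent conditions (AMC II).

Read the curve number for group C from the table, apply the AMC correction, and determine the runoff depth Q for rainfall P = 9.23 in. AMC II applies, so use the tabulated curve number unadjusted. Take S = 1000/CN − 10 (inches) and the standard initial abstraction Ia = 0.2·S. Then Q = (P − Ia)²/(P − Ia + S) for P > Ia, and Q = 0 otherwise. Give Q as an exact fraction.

NRCS table: woods, good condition, soil group C → CN(II) = 70
AMC II — tabulated CN = 70 applies directly.
S = 1000/70 − 10 = 30/7 in ≈ 4.286 in
Ia = 0.2S: 0.2·4.286 = 0.857 in (exactly 6/7)
Excess rainfall: 9.230 − 0.857 = 8.373 in; P > Ia so Q > 0
Q = (5861/700)²/((5861/700) + 30/7) = (34351321/490000)/(8861/700) = 34351321/6202700 in ≈ 5.538 in

Q = 34351321/6202700 in ≈ 5.538 in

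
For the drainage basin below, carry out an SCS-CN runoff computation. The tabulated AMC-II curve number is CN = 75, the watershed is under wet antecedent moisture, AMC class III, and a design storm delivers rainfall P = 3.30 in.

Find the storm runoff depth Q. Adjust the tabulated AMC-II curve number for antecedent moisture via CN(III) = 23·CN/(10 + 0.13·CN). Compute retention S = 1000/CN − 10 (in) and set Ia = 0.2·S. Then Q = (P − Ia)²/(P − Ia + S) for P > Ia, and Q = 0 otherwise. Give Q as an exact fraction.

Q = 4313929/2123130 in ≈ 2.032 in

CN(III) from CN(II)=75: (23·75)/(10 + 0.13·75) = 6900/79 ≈ 87.342
Max retention: S = 1000/(6900/79) − 10 = 100/69 in (≈ 1.449 in)
Ia = 0.2S: 0.2·1.449 = 0.290 in (exactly 20/69)
P − Ia = 3.300 − 0.290 = 2077/690 ≈ 3.010 in (> 0, runoff occurs)
Q = (2077/690)²/((2077/690) + 100/69) = (4313929/476100)/(3077/690) = 4313929/2123130 in ≈ 2.032 in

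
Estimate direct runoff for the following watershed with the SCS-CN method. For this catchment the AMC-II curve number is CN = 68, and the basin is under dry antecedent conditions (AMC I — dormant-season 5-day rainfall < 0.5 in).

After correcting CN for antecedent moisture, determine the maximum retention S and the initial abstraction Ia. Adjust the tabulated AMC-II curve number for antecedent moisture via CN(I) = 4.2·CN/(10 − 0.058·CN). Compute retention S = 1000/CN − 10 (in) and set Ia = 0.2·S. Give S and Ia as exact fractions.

S = 4000/357 in ≈ 11.204 in; Ia = 800/357 in ≈ 2.241 in

CN(I) from CN(II)=68: (4.2·68)/(10 − 0.058·68) = 35700/757 ≈ 47.160
Retention S: 1000/CN − 10 with CN=47.160 → S = 4000/357 ≈ 11.204 in
Ia = 0.2·(4000/357) = 800/357 in ≈ 2.241 in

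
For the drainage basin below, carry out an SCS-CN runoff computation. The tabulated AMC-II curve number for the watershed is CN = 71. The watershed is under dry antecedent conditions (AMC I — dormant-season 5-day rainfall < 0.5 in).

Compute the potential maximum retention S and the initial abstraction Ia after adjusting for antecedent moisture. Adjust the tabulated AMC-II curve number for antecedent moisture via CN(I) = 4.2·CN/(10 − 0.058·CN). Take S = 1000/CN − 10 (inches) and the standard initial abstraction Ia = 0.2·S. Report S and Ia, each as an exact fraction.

S = 14500/1491 in ≈ 9.725 in; Ia = 2900/1491 in ≈ 1.945 in

Dry (AMC I): CN(I) = 4.2·71/(10 − 0.058·71) = (1491/5)/(2941/500) = 149100/2941 ≈ 50.697
Max retention: S = 1000/(149100/2941) − 10 = 14500/1491 in (≈ 9.725 in)
Ia = 0.2·(14500/1491) = 2900/1491 in ≈ 1.945 in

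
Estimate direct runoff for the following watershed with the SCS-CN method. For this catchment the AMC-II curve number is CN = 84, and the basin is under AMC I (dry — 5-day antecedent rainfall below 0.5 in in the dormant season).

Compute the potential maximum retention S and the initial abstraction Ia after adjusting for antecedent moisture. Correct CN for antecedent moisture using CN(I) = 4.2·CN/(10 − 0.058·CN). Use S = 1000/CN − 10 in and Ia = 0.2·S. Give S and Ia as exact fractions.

S = 2000/441 in ≈ 4.535 in; Ia = 400/441 in ≈ 0.907 in

Adjust CN=84 to AMC I: 4.2·84/(10 − 0.058·84) → (1764/5) ÷ (641/125) = 44100/641 ≈ 68.799
Retention S: 1000/CN − 10 with CN=68.799 → S = 2000/441 ≈ 4.535 in
Initial abstraction Ia = S/5 = (2000/441)/5 = 400/441 ≈ 0.907 in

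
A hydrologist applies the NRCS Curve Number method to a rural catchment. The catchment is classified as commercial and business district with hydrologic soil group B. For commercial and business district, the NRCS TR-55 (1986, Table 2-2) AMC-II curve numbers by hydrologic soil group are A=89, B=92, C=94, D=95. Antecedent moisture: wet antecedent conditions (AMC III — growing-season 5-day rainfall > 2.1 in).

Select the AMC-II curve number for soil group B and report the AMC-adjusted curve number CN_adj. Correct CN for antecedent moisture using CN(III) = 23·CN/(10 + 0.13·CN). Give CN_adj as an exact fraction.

CN_adj = 52900/549 ≈ 96.357

NRCS table: commercial and business district, soil group B → CN(II) = 92
CN(III) from CN(II)=92: (23·92)/(10 + 0.13·92) = 52900/549 ≈ 96.357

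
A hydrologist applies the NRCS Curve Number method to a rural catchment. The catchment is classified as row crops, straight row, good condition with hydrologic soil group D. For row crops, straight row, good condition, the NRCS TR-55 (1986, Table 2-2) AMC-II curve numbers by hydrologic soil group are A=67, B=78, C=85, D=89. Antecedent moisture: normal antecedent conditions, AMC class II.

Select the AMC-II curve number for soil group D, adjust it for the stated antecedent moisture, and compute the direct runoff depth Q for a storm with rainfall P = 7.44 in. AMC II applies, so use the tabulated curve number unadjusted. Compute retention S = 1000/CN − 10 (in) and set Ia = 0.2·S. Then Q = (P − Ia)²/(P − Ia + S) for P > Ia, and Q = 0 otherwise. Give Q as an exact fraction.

NRCS table: row crops, straight row, good condition, soil group D → CN(II) = 89
CN(II) = 89; AMC II needs no correction.
Retention S: 1000/CN − 10 with CN=89.000 → S = 110/89 ≈ 1.236 in
Ia = 0.2S: 0.2·1.236 = 0.247 in (exactly 22/89)
Excess rainfall: 7.440 − 0.247 = 7.193 in; P > Ia so Q > 0
Q = (16004/2225)²/((16004/2225) + 110/89) = (256128016/4950625)/(18754/2225) = 128064008/20863825 in ≈ 6.138 in

Q = 128064008/20863825 in ≈ 6.138 in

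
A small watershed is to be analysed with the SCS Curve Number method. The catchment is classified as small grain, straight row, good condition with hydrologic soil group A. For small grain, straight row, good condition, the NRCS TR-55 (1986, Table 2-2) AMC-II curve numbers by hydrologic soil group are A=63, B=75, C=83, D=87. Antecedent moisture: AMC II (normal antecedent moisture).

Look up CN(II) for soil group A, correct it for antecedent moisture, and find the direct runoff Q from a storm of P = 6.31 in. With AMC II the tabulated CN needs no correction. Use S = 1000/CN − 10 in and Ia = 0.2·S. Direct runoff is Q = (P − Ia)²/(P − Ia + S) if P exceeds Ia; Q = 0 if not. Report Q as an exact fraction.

Q = 1046716609/436923900 in ≈ 2.396 in

NRCS table: small grain, straight row, good condition, soil group A → CN(II) = 63
AMC II — tabulated CN = 63 applies directly.
Retention S: 1000/CN − 10 with CN=63.000 → S = 370/63 ≈ 5.873 in
Initial abstraction Ia = S/5 = (370/63)/5 = 74/63 ≈ 1.175 in
P − Ia = 6.310 − 1.175 = 32353/6300 ≈ 5.135 in (> 0, runoff occurs)
Q: (32353/6300)² ÷ (69353/6300) = 1046716609/436923900 in (≈ 2.396 in)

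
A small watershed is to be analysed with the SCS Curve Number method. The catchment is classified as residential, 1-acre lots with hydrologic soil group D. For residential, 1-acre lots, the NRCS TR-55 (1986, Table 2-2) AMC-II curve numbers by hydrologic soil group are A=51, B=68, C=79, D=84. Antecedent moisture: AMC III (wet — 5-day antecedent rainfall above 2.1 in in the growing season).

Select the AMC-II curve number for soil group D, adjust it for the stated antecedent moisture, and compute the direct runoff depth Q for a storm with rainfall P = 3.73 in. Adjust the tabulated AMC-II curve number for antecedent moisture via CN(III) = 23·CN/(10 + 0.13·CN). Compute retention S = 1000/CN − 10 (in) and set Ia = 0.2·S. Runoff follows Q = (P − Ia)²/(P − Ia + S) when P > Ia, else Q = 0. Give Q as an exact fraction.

Q = 29638721281/10247279700 in ≈ 2.892 in

NRCS table: residential, 1-acre lots, soil group D → CN(II) = 84
Adjust CN=84 to AMC III: 23·84/(10 + 0.13·84) → 1932 ÷ (523/25) = 48300/523 ≈ 92.352
Max retention: S = 1000/(48300/523) − 10 = 400/483 in (≈ 0.828 in)
Initial abstraction Ia = S/5 = (400/483)/5 = 80/483 ≈ 0.166 in
P − Ia = 3.730 − 0.166 = 172159/48300 ≈ 3.564 in (> 0, runoff occurs)
Runoff Q = (P−Ia)²/(P−Ia+S) = (3.564)²/(3.564+0.828) = 29638721281/10247279700 ≈ 2.892 in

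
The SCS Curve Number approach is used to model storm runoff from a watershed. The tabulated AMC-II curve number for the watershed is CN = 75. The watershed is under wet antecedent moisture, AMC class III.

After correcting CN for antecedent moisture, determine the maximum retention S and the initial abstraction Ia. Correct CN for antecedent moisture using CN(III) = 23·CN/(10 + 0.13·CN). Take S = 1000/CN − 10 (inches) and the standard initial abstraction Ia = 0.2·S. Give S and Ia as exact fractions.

S = 100/69 in ≈ 1.449 in; Ia = 20/69 in ≈ 0.290 in

Adjust CN=75 to AMC III: 23·75/(10 + 0.13·75) → 1725 ÷ (79/4) = 6900/79 ≈ 87.342
Retention S: 1000/CN − 10 with CN=87.342 → S = 100/69 ≈ 1.449 in
Ia = 0.2·(100/69) = 20/69 in ≈ 0.290 in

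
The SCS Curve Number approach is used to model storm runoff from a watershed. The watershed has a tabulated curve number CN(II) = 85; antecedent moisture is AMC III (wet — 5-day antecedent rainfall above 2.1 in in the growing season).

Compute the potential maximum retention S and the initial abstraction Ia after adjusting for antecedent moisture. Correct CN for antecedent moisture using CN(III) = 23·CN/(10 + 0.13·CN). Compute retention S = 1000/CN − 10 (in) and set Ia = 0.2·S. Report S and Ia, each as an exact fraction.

Wet (AMC III): CN(III) = 23·85/(10 + 0.13·85) = 1955/(421/20) = 39100/421 ≈ 92.874
Max retention: S = 1000/(39100/421) − 10 = 300/391 in (≈ 0.767 in)
Ia = 0.2·(300/391) = 60/391 in ≈ 0.153 in

S = 300/391 in ≈ 0.767 in; Ia = 60/391 in ≈ 0.153 in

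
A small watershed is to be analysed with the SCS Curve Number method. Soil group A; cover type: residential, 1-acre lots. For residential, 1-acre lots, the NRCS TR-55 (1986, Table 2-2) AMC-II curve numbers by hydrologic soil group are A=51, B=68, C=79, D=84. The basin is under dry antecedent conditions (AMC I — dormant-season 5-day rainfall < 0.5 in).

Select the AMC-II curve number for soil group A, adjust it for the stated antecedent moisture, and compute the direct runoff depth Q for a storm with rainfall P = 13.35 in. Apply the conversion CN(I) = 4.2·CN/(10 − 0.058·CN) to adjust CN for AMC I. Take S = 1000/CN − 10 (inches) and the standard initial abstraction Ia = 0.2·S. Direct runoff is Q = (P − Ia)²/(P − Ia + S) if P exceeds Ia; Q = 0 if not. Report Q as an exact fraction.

NRCS table: residential, 1-acre lots, soil group A → CN(II) = 51
CN(I) from CN(II)=51: (4.2·51)/(10 − 0.058·51) = 15300/503 ≈ 30.417
Retention S: 1000/CN − 10 with CN=30.417 → S = 3500/153 ≈ 22.876 in
Ia = 0.2·(3500/153) = 700/153 in ≈ 4.575 in
Since P=13.350 > Ia=4.575: effective rainfall P−Ia = 26851/3060 in
Q: (26851/3060)² ÷ (96851/3060) = 720976201/296364060 in (≈ 2.433 in)

Q = 720976201/296364060 in ≈ 2.433 in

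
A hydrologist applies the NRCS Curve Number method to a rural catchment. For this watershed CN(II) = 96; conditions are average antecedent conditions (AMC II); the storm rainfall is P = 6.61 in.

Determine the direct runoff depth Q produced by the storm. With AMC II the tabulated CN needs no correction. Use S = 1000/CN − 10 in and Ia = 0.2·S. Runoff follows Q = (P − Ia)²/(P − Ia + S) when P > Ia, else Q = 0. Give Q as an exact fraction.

AMC II — tabulated CN = 96 applies directly.
Retention S: 1000/CN − 10 with CN=96.000 → S = 5/12 ≈ 0.417 in
Ia = 0.2S: 0.2·0.417 = 0.083 in (exactly 1/12)
P − Ia = 6.610 − 0.083 = 979/150 ≈ 6.527 in (> 0, runoff occurs)
Q: (979/150)² ÷ (2083/300) = 958441/156225 in (≈ 6.135 in)

Q = 958441/156225 in ≈ 6.135 in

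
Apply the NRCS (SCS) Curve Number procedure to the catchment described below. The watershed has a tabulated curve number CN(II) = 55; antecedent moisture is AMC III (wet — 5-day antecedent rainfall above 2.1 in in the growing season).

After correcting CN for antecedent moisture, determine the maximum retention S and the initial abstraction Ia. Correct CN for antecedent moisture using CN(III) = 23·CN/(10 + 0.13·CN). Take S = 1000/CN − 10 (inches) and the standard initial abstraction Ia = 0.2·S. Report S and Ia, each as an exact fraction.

Wet (AMC III): CN(III) = 23·55/(10 + 0.13·55) = 1265/(343/20) = 25300/343 ≈ 73.761
Retention S: 1000/CN − 10 with CN=73.761 → S = 900/253 ≈ 3.557 in
Ia = 0.2S: 0.2·3.557 = 0.711 in (exactly 180/253)

S = 900/253 in ≈ 3.557 in; Ia = 180/253 in ≈ 0.711 in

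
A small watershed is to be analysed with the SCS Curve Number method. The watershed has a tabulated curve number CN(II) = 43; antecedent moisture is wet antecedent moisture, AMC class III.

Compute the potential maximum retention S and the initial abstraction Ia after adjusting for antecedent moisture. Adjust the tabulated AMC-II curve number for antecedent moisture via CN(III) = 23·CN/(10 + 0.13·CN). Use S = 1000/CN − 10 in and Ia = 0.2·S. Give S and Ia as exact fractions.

S = 5700/989 in ≈ 5.763 in; Ia = 1140/989 in ≈ 1.153 in

CN(III) from CN(II)=43: (23·43)/(10 + 0.13·43) = 98900/1559 ≈ 63.438
S = 1000/(98900/1559) − 10 = 5700/989 in ≈ 5.763 in
Initial abstraction Ia = S/5 = (5700/989)/5 = 1140/989 ≈ 1.153 in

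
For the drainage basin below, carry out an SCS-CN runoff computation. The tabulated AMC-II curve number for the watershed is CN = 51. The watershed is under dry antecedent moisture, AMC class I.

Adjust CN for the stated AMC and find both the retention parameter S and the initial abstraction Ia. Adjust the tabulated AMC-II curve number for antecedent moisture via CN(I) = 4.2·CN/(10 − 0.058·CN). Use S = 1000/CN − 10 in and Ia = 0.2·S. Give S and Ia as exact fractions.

Dry (AMC I): CN(I) = 4.2·51/(10 − 0.058·51) = (1071/5)/(3521/500) = 15300/503 ≈ 30.417
Max retention: S = 1000/(15300/503) − 10 = 3500/153 in (≈ 22.876 in)
Initial abstraction Ia = S/5 = (3500/153)/5 = 700/153 ≈ 4.575 in

S = 3500/153 in ≈ 22.876 in; Ia = 700/153 in ≈ 4.575 in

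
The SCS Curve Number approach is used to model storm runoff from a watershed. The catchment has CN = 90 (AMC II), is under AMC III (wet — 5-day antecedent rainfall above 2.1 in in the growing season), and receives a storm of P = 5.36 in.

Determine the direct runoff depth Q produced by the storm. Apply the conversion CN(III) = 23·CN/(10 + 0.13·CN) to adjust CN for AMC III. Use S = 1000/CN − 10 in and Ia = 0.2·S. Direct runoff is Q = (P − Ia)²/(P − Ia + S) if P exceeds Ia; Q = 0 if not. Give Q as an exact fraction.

Q = 370954322/76947075 in ≈ 4.821 in

CN(III) from CN(II)=90: (23·90)/(10 + 0.13·90) = 20700/217 ≈ 95.392
Max retention: S = 1000/(20700/217) − 10 = 100/207 in (≈ 0.483 in)
Ia = 0.2·(100/207) = 20/207 in ≈ 0.097 in
Excess rainfall: 5.360 − 0.097 = 5.263 in; P > Ia so Q > 0
Q: (27238/5175)² ÷ (29738/5175) = 370954322/76947075 in (≈ 4.821 in)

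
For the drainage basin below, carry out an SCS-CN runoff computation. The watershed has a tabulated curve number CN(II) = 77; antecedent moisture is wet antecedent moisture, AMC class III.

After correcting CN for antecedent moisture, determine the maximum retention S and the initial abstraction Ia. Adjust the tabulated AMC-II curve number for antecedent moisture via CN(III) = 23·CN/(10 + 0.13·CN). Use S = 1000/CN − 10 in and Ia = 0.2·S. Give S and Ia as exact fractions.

S = 100/77 in ≈ 1.299 in; Ia = 20/77 in ≈ 0.260 in

Adjust CN=77 to AMC III: 23·77/(10 + 0.13·77) → 1771 ÷ (2001/100) = 7700/87 ≈ 88.506
S = 1000/(7700/87) − 10 = 100/77 in ≈ 1.299 in
Ia = 0.2·(100/77) = 20/77 in ≈ 0.260 in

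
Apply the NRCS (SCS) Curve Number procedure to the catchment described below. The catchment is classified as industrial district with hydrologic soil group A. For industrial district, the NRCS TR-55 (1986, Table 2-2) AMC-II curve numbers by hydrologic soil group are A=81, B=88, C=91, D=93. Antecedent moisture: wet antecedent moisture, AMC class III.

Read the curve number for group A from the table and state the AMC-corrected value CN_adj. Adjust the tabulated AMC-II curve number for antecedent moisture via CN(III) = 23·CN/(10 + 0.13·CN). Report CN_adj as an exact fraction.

CN_adj = 186300/2053 ≈ 90.745

NRCS table: industrial district, soil group A → CN(II) = 81
CN(III) from CN(II)=81: (23·81)/(10 + 0.13·81) = 186300/2053 ≈ 90.745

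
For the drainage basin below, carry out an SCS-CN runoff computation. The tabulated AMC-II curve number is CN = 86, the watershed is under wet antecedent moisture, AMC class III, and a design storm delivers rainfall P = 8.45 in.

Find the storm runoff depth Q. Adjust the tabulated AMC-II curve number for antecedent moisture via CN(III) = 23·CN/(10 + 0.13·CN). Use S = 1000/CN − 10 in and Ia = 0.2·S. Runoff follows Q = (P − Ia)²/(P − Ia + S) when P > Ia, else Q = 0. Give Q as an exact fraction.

Q = 27007964281/3527584980 in ≈ 7.656 in

Adjust CN=86 to AMC III: 23·86/(10 + 0.13·86) → 1978 ÷ (1059/50) = 98900/1059 ≈ 93.390
Retention S: 1000/CN − 10 with CN=93.390 → S = 700/989 ≈ 0.708 in
Ia = 0.2·(700/989) = 140/989 in ≈ 0.142 in
Since P=8.450 > Ia=0.142: effective rainfall P−Ia = 164341/19780 in
Q = (164341/19780)²/((164341/19780) + 700/989) = (27007964281/391248400)/(178341/19780) = 27007964281/3527584980 in ≈ 7.656 in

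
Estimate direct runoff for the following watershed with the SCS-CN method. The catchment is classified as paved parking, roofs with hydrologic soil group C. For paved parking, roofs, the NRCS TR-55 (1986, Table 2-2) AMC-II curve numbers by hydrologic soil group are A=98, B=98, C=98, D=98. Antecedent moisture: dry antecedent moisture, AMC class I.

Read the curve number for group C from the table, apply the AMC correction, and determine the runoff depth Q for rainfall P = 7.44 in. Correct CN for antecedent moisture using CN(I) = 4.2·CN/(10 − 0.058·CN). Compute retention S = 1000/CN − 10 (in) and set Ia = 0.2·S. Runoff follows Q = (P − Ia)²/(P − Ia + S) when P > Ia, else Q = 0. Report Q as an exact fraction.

NRCS table: paved parking, roofs, soil group C → CN(II) = 98
Dry (AMC I): CN(I) = 4.2·98/(10 − 0.058·98) = (2058/5)/(1079/250) = 102900/1079 ≈ 95.366
Retention S: 1000/CN − 10 with CN=95.366 → S = 500/1029 ≈ 0.486 in
Ia = 0.2S: 0.2·0.486 = 0.097 in (exactly 100/1029)
Excess rainfall: 7.440 − 0.097 = 7.343 in; P > Ia so Q > 0
Runoff Q = (P−Ia)²/(P−Ia+S) = (7.343)²/(7.343+0.486) = 17840471618/2590430325 ≈ 6.887 in

Q = 17840471618/2590430325 in ≈ 6.887 in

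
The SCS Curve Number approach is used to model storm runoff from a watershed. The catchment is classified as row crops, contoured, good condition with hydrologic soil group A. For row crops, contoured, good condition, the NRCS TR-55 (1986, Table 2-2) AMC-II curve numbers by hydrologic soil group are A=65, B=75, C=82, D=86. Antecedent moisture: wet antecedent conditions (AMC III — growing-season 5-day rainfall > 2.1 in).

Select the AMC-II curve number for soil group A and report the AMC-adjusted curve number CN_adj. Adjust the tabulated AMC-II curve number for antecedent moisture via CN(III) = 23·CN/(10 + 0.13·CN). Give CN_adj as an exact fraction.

CN_adj = 29900/369 ≈ 81.030

NRCS table: row crops, contoured, good condition, soil group A → CN(II) = 65
Adjust CN=65 to AMC III: 23·65/(10 + 0.13·65) → 1495 ÷ (369/20) = 29900/369 ≈ 81.030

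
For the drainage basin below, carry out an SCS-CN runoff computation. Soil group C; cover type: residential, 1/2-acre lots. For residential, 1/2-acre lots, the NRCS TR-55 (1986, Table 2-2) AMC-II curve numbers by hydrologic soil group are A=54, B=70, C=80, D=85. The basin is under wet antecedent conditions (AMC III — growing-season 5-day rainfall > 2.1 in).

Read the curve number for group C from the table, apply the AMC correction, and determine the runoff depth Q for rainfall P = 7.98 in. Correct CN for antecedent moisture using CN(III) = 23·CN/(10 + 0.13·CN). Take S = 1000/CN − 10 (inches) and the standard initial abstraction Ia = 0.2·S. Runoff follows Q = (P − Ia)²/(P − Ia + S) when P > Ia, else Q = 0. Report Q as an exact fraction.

NRCS table: residential, 1/2-acre lots, soil group C → CN(II) = 80
Wet (AMC III): CN(III) = 23·80/(10 + 0.13·80) = 1840/(102/5) = 4600/51 ≈ 90.196
S = 1000/(4600/51) − 10 = 25/23 in ≈ 1.087 in
Ia = 0.2·(25/23) = 5/23 in ≈ 0.217 in
P − Ia = 7.980 − 0.217 = 8927/1150 ≈ 7.763 in (> 0, runoff occurs)
Q: (8927/1150)² ÷ (10177/1150) = 79691329/11703550 in (≈ 6.809 in)

Q = 79691329/11703550 in ≈ 6.809 in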